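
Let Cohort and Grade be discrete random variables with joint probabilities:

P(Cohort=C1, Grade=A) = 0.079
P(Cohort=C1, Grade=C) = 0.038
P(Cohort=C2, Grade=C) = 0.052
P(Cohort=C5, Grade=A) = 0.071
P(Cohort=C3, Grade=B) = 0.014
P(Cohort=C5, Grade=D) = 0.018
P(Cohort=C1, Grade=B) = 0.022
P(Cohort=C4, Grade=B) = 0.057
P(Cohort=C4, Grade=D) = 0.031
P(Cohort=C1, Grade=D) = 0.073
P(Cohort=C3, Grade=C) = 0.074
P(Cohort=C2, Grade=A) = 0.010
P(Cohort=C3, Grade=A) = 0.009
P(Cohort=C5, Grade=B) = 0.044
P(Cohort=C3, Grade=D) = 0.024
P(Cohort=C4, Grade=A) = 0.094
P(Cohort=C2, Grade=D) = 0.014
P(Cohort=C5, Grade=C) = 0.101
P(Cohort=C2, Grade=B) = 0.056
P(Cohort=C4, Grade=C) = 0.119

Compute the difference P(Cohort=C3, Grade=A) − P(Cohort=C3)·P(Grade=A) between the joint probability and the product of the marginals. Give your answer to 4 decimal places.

P(Cohort=C3) = 0.009 + 0.014 + 0.074 + 0.024 = 0.121.
P(Grade=A) = 0.079 + 0.010 + 0.009 + 0.094 + 0.071 = 0.263.
P(Cohort=C3, Grade=A) − P(Cohort=C3)P(Grade=A) = 0.009 − 0.121×0.263 = -0.0228.

-0.0228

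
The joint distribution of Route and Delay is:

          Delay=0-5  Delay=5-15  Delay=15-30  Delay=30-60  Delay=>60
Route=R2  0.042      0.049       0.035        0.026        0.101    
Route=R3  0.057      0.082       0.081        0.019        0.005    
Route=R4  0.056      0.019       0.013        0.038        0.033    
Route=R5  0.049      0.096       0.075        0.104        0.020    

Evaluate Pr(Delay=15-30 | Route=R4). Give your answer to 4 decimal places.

0.0818

P(Route=R4) = 0.056 + 0.019 + 0.013 + 0.038 + 0.033 = 0.159.
P(Delay=15-30 | Route=R4) = 0.013/0.159 = 0.0818.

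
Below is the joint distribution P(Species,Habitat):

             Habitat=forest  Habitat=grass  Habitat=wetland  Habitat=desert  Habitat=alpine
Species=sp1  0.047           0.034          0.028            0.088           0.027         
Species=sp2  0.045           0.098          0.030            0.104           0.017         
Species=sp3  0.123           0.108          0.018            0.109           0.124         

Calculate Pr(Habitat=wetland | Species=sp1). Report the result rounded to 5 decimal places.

0.12500

P(Species=sp1) = 0.047 + 0.034 + 0.028 + 0.088 + 0.027 = 0.224.
P(Habitat=wetland | Species=sp1) = 0.028/0.224 = 0.12500.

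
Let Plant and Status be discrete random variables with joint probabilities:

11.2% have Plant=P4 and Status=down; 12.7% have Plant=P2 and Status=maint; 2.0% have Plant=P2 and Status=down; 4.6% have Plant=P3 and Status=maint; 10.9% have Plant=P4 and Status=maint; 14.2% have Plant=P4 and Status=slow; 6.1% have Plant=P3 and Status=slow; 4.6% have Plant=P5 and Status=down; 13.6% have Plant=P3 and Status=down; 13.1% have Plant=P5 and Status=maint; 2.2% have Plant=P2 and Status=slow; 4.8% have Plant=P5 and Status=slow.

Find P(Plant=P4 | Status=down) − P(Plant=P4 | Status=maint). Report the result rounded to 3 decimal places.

0.093

P(Status=down) = 0.020 + 0.136 + 0.112 + 0.046 = 0.314; P(Plant=P4 | Status=down) = 0.112/0.314 = 0.3567.
P(Status=maint) = 0.127 + 0.046 + 0.109 + 0.131 = 0.413; P(Plant=P4 | Status=maint) = 0.109/0.413 = 0.2639.
Difference = 0.093.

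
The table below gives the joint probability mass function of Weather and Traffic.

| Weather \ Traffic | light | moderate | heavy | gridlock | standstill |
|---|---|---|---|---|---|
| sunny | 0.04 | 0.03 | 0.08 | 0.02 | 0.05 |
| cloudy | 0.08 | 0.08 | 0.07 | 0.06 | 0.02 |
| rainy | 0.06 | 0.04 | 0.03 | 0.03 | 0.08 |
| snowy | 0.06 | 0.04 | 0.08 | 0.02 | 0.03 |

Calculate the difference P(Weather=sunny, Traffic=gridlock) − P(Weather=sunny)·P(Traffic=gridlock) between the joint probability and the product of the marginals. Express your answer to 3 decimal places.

P(Weather=sunny) = 0.04 + 0.03 + 0.08 + 0.02 + 0.05 = 0.22.
P(Traffic=gridlock) = 0.02 + 0.06 + 0.03 + 0.02 = 0.13.
P(Weather=sunny, Traffic=gridlock) − P(Weather=sunny)P(Traffic=gridlock) = 0.02 − 0.22×0.13 = -0.009.

-0.009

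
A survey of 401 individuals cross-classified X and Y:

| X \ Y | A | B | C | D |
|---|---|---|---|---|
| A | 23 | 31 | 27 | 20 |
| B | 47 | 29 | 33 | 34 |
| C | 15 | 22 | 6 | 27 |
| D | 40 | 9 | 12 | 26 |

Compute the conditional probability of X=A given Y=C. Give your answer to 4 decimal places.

0.3462

Total with Y=C: 27 + 33 + 6 + 12 = 78.
P(X=A | Y=C) = 27/78 = 0.3462.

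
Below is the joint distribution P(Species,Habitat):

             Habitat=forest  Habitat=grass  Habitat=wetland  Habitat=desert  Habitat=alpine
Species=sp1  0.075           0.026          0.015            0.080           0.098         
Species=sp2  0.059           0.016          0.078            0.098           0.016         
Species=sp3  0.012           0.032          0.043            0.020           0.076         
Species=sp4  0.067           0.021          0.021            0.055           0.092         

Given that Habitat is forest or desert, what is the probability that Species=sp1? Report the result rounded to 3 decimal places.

P(Habitat=forest) = 0.075 + 0.059 + 0.012 + 0.067 = 0.213.
P(Habitat=desert) = 0.080 + 0.098 + 0.020 + 0.055 = 0.253.
P(Habitat ∈ {forest, desert}) = 0.213 + 0.253 = 0.466; P(Species=sp1, Habitat ∈ {forest, desert}) = 0.075 + 0.080 = 0.155.
P(Species=sp1 | Habitat ∈ {forest, desert}) = 0.155/0.466 = 0.333.

0.333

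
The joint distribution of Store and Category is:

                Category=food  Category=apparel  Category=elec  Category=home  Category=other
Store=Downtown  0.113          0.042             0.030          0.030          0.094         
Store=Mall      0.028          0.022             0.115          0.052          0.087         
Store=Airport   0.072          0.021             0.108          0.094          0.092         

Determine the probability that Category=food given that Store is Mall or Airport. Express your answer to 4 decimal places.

P(Store=Mall) = 0.028 + 0.022 + 0.115 + 0.052 + 0.087 = 0.304.
P(Store=Airport) = 0.072 + 0.021 + 0.108 + 0.094 + 0.092 = 0.387.
P(Store ∈ {Mall, Airport}) = 0.304 + 0.387 = 0.691; P(Category=food, Store ∈ {Mall, Airport}) = 0.028 + 0.072 = 0.100.
P(Category=food | Store ∈ {Mall, Airport}) = 0.100/0.691 = 0.1447.

0.1447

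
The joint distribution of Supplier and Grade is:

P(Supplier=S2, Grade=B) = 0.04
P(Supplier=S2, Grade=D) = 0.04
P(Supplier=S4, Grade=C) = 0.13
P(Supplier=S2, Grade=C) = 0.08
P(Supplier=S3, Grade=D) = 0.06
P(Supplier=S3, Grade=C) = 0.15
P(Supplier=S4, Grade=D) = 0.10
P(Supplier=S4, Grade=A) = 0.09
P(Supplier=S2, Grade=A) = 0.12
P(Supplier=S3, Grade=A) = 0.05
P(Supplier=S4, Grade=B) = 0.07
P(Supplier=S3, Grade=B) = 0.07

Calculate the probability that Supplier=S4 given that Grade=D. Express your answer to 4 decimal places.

P(Grade=D) = 0.04 + 0.06 + 0.10 = 0.20.
P(Supplier=S4 | Grade=D) = 0.10/0.20 = 0.5000.

0.5000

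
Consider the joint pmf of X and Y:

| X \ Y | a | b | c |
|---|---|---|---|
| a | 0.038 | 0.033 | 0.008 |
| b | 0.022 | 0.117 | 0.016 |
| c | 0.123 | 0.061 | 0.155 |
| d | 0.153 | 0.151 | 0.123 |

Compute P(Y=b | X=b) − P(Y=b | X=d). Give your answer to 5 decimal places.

P(X=b) = 0.022 + 0.117 + 0.016 = 0.155; P(Y=b | X=b) = 0.117/0.155 = 0.754839.
P(X=d) = 0.153 + 0.151 + 0.123 = 0.427; P(Y=b | X=d) = 0.151/0.427 = 0.353630.
Difference = 0.40121.

0.40121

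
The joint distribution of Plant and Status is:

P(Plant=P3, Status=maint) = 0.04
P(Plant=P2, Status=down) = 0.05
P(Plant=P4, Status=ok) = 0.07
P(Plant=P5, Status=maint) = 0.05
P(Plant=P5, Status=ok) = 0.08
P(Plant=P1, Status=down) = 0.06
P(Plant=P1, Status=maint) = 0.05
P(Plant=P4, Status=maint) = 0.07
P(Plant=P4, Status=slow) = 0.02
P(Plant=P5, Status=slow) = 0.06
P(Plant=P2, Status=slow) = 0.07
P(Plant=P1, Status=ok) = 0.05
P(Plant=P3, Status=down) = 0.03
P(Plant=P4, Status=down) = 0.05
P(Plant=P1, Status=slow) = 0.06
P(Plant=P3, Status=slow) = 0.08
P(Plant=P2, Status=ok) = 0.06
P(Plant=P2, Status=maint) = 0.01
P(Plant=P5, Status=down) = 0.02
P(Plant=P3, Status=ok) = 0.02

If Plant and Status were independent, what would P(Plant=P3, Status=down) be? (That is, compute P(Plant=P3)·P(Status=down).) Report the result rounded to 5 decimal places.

0.03570

P(Plant=P3) = 0.02 + 0.08 + 0.03 + 0.04 = 0.17.
P(Status=down) = 0.06 + 0.05 + 0.03 + 0.05 + 0.02 = 0.21.
Product: 0.17 × 0.21 = 0.03570.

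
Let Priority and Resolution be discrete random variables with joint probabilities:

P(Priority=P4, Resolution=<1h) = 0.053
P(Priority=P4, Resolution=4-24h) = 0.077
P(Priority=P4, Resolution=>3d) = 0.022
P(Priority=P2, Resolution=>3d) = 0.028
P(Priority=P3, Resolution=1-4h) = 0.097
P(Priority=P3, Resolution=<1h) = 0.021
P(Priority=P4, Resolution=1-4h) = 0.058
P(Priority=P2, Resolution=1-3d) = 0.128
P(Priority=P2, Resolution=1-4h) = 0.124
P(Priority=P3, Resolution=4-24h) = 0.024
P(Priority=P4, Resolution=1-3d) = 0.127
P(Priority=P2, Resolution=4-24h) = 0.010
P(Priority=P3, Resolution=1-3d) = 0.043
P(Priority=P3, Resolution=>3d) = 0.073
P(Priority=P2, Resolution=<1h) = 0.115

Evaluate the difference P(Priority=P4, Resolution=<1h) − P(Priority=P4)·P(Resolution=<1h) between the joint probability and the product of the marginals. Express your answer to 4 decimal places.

P(Priority=P4) = 0.053 + 0.058 + 0.077 + 0.127 + 0.022 = 0.337.
P(Resolution=<1h) = 0.115 + 0.021 + 0.053 = 0.189.
P(Priority=P4, Resolution=<1h) − P(Priority=P4)P(Resolution=<1h) = 0.053 − 0.337×0.189 = -0.0107.

-0.0107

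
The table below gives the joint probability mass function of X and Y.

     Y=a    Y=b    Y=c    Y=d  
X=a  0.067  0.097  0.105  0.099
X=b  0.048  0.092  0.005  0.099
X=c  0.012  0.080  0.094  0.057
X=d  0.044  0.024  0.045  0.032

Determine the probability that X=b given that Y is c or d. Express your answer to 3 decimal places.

0.194

P(Y=c) = 0.105 + 0.005 + 0.094 + 0.045 = 0.249.
P(Y=d) = 0.099 + 0.099 + 0.057 + 0.032 = 0.287.
P(Y ∈ {c, d}) = 0.249 + 0.287 = 0.536; P(X=b, Y ∈ {c, d}) = 0.005 + 0.099 = 0.104.
P(X=b | Y ∈ {c, d}) = 0.104/0.536 = 0.194.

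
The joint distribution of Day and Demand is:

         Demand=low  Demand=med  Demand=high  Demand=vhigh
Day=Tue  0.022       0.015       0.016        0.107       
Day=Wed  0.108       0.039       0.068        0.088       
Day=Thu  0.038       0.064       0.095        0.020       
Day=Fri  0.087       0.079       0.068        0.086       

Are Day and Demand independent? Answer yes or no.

no

P(Day=Tue) = 0.160 and P(Demand=vhigh) = 0.301, so their product is 0.04816, but P(Day=Tue, Demand=vhigh) = 0.107. Since these differ, Day and Demand are not independent.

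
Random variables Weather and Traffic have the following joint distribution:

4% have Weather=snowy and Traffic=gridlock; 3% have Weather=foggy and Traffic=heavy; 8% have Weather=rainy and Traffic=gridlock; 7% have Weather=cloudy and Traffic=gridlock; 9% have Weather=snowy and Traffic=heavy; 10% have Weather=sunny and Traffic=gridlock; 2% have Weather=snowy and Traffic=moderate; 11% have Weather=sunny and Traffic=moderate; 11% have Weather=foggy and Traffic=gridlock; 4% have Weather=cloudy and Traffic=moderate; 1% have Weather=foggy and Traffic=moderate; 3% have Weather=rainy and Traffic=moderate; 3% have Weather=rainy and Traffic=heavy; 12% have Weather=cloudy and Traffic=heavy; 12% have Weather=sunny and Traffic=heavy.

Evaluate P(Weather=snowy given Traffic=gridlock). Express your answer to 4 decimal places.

0.1000

P(Traffic=gridlock) = 0.10 + 0.07 + 0.08 + 0.04 + 0.11 = 0.40.
P(Weather=snowy | Traffic=gridlock) = 0.04/0.40 = 0.1000.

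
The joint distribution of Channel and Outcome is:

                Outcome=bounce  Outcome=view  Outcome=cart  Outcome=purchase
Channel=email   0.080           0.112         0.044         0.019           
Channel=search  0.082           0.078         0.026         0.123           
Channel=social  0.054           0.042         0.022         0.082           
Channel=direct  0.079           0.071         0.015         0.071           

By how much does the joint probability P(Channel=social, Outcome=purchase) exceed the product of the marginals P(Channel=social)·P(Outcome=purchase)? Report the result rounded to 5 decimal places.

P(Channel=social) = 0.054 + 0.042 + 0.022 + 0.082 = 0.200.
P(Outcome=purchase) = 0.019 + 0.123 + 0.082 + 0.071 = 0.295.
P(Channel=social, Outcome=purchase) − P(Channel=social)P(Outcome=purchase) = 0.082 − 0.200×0.295 = 0.02300.

0.02300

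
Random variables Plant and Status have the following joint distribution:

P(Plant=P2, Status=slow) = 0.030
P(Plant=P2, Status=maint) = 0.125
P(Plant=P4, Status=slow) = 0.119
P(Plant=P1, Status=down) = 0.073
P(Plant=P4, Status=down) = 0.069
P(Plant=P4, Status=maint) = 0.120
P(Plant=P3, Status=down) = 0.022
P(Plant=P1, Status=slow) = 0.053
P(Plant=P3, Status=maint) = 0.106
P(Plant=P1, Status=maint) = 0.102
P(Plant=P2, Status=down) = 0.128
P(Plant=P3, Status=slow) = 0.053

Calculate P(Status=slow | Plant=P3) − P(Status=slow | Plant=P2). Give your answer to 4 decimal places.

P(Plant=P3) = 0.053 + 0.022 + 0.106 = 0.181; P(Status=slow | Plant=P3) = 0.053/0.181 = 0.29282.
P(Plant=P2) = 0.030 + 0.128 + 0.125 = 0.283; P(Status=slow | Plant=P2) = 0.030/0.283 = 0.10601.
Difference = 0.1868.

0.1868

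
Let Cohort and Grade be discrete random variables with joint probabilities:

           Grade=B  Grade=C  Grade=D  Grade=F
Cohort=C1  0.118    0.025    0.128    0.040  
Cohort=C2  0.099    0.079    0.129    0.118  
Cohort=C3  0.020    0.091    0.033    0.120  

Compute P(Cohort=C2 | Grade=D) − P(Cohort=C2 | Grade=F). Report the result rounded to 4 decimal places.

P(Grade=D) = 0.128 + 0.129 + 0.033 = 0.290; P(Cohort=C2 | Grade=D) = 0.129/0.290 = 0.44483.
P(Grade=F) = 0.040 + 0.118 + 0.120 = 0.278; P(Cohort=C2 | Grade=F) = 0.118/0.278 = 0.42446.
Difference = 0.0204.

0.0204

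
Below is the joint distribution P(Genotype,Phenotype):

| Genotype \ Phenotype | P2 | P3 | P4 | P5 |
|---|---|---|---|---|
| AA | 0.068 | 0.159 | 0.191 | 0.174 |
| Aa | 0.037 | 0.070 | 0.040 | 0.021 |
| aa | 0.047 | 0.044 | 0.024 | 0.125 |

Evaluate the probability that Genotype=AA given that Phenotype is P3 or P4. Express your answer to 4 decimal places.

P(Phenotype=P3) = 0.159 + 0.070 + 0.044 = 0.273.
P(Phenotype=P4) = 0.191 + 0.040 + 0.024 = 0.255.
P(Phenotype ∈ {P3, P4}) = 0.273 + 0.255 = 0.528; P(Genotype=AA, Phenotype ∈ {P3, P4}) = 0.159 + 0.191 = 0.350.
P(Genotype=AA | Phenotype ∈ {P3, P4}) = 0.350/0.528 = 0.6629.

0.6629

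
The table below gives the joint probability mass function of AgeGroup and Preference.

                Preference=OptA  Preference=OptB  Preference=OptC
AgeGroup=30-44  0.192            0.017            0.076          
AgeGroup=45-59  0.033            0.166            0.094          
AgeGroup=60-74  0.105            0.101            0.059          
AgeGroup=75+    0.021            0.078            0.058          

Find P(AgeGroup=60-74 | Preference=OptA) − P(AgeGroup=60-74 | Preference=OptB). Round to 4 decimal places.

0.0201

P(Preference=OptA) = 0.192 + 0.033 + 0.105 + 0.021 = 0.351; P(AgeGroup=60-74 | Preference=OptA) = 0.105/0.351 = 0.29915.
P(Preference=OptB) = 0.017 + 0.166 + 0.101 + 0.078 = 0.362; P(AgeGroup=60-74 | Preference=OptB) = 0.101/0.362 = 0.27901.
Difference = 0.0201.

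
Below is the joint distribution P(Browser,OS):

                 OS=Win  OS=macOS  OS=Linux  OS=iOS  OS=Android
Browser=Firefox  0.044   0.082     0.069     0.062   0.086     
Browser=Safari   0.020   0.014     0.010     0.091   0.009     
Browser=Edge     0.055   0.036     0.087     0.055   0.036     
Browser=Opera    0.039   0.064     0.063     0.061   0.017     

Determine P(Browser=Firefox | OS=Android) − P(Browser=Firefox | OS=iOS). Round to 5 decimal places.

P(OS=Android) = 0.086 + 0.009 + 0.036 + 0.017 = 0.148; P(Browser=Firefox | OS=Android) = 0.086/0.148 = 0.581081.
P(OS=iOS) = 0.062 + 0.091 + 0.055 + 0.061 = 0.269; P(Browser=Firefox | OS=iOS) = 0.062/0.269 = 0.230483.
Difference = 0.35060.

0.35060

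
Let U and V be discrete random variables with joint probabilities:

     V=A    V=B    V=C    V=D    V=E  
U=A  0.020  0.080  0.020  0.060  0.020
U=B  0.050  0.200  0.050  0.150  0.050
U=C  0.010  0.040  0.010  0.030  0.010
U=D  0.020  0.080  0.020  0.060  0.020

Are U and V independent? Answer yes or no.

Every cell satisfies P(U,V) = P(U)·P(V). For instance P(U=D) = 0.200, P(V=E) = 0.100, and 0.200×0.100 = 0.020 matches the joint entry. So U and V are independent.

yes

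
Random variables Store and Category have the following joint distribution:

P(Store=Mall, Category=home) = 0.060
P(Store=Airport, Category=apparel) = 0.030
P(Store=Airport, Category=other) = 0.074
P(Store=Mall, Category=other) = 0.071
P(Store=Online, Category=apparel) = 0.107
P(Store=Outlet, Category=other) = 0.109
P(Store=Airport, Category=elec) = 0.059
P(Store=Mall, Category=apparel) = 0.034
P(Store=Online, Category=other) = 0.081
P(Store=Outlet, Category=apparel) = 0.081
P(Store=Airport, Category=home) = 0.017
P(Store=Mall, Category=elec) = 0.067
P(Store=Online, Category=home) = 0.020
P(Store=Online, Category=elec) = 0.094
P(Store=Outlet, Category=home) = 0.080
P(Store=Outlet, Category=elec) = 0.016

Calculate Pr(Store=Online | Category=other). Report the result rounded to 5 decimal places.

P(Category=other) = 0.071 + 0.074 + 0.109 + 0.081 = 0.335.
P(Store=Online | Category=other) = 0.081/0.335 = 0.24179.

0.24179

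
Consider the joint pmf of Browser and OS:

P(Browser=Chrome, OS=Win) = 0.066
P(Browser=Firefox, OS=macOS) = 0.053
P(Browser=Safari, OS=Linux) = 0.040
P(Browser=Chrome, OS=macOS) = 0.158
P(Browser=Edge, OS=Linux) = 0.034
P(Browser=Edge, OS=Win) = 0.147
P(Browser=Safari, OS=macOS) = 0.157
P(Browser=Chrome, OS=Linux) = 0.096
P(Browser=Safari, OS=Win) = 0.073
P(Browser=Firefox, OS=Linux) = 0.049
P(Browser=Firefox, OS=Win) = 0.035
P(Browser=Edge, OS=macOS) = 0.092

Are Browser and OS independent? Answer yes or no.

P(Browser=Edge) = 0.273 and P(OS=Win) = 0.321, so their product is 0.08763, but P(Browser=Edge, OS=Win) = 0.147. Since these differ, Browser and OS are not independent.

no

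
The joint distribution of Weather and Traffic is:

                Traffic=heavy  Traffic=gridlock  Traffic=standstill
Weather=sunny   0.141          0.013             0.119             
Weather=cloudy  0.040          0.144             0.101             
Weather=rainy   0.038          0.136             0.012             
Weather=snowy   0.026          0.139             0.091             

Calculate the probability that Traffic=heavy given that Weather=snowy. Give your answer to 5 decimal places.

0.10156

P(Weather=snowy) = 0.026 + 0.139 + 0.091 = 0.256.
P(Traffic=heavy | Weather=snowy) = 0.026/0.256 = 0.10156.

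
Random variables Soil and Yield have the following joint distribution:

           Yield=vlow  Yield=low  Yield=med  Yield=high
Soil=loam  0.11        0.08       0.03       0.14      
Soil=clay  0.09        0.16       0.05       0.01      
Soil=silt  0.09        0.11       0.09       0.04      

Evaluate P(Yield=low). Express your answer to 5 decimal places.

P(Yield=low) = 0.08 + 0.16 + 0.11 = 0.35.

0.35000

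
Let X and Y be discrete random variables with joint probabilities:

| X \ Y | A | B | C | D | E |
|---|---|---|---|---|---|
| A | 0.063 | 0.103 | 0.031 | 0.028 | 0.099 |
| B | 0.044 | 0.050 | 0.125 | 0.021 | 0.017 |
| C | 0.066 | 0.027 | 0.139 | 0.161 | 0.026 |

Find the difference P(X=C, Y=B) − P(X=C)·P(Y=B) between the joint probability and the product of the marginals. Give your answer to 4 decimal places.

P(X=C) = 0.066 + 0.027 + 0.139 + 0.161 + 0.026 = 0.419.
P(Y=B) = 0.103 + 0.050 + 0.027 = 0.180.
P(X=C, Y=B) − P(X=C)P(Y=B) = 0.027 − 0.419×0.180 = -0.0484.

-0.0484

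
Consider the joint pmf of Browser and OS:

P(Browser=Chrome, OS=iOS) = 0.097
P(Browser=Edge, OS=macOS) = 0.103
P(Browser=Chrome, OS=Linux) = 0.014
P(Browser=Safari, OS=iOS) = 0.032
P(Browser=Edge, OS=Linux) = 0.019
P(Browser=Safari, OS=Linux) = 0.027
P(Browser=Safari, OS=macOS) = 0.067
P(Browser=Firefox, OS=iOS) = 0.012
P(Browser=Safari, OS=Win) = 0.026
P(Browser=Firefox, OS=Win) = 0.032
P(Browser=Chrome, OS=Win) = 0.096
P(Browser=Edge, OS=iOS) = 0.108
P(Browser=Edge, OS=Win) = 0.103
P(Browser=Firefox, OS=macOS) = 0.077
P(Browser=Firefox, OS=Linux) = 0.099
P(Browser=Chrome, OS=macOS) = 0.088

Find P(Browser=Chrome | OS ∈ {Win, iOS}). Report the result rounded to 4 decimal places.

0.3814

P(OS=Win) = 0.096 + 0.032 + 0.026 + 0.103 = 0.257.
P(OS=iOS) = 0.097 + 0.012 + 0.032 + 0.108 = 0.249.
P(OS ∈ {Win, iOS}) = 0.257 + 0.249 = 0.506; P(Browser=Chrome, OS ∈ {Win, iOS}) = 0.096 + 0.097 = 0.193.
P(Browser=Chrome | OS ∈ {Win, iOS}) = 0.193/0.506 = 0.3814.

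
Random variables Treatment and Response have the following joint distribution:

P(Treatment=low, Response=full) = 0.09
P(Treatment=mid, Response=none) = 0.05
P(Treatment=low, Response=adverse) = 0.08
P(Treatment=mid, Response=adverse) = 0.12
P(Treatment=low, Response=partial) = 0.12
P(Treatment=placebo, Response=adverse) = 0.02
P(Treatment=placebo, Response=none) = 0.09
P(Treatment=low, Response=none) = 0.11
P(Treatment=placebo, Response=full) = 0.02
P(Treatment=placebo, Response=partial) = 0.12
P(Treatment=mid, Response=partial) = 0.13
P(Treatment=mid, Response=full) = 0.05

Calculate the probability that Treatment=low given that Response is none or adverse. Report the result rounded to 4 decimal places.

P(Response=none) = 0.09 + 0.11 + 0.05 = 0.25.
P(Response=adverse) = 0.02 + 0.08 + 0.12 = 0.22.
P(Response ∈ {none, adverse}) = 0.25 + 0.22 = 0.47; P(Treatment=low, Response ∈ {none, adverse}) = 0.11 + 0.08 = 0.19.
P(Treatment=low | Response ∈ {none, adverse}) = 0.19/0.47 = 0.4043.

0.4043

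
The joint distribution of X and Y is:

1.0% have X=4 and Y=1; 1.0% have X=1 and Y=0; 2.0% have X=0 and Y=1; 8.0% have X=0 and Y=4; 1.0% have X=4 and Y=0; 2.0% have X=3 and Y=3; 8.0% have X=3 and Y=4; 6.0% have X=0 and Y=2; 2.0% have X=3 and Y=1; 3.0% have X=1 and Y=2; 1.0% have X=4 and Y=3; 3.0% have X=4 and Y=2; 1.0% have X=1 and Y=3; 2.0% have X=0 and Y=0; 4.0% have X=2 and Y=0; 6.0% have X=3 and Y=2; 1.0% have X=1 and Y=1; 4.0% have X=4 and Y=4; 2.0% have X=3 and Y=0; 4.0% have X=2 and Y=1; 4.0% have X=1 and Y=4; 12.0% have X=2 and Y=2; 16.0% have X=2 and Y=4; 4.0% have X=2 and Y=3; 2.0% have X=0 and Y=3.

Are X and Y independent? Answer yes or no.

Every cell satisfies P(X,Y) = P(X)·P(Y). For instance P(X=3) = 0.200, P(Y=4) = 0.400, and 0.200×0.400 = 0.080 matches the joint entry. So X and Y are independent.

yes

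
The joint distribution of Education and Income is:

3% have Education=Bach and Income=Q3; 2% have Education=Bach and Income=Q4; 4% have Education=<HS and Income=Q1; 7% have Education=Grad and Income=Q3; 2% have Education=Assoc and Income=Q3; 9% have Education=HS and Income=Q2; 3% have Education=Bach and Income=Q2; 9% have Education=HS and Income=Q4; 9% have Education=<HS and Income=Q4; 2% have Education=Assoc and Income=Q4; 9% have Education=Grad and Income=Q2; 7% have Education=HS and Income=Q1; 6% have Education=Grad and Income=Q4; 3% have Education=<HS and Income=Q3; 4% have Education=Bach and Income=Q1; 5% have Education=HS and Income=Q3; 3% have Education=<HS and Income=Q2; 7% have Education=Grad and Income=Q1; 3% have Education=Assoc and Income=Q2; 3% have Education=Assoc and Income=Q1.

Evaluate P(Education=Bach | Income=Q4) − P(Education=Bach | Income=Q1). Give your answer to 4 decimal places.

P(Income=Q4) = 0.09 + 0.09 + 0.02 + 0.02 + 0.06 = 0.28; P(Education=Bach | Income=Q4) = 0.02/0.28 = 0.07143.
P(Income=Q1) = 0.04 + 0.07 + 0.03 + 0.04 + 0.07 = 0.25; P(Education=Bach | Income=Q1) = 0.04/0.25 = 0.16000.
Difference = -0.0886.

-0.0886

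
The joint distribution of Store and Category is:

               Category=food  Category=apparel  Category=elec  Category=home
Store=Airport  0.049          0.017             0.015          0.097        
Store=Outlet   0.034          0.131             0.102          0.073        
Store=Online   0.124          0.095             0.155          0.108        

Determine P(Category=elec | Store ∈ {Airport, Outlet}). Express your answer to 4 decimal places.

0.2259

P(Store=Airport) = 0.049 + 0.017 + 0.015 + 0.097 = 0.178.
P(Store=Outlet) = 0.034 + 0.131 + 0.102 + 0.073 = 0.340.
P(Store ∈ {Airport, Outlet}) = 0.178 + 0.340 = 0.518; P(Category=elec, Store ∈ {Airport, Outlet}) = 0.015 + 0.102 = 0.117.
P(Category=elec | Store ∈ {Airport, Outlet}) = 0.117/0.518 = 0.2259.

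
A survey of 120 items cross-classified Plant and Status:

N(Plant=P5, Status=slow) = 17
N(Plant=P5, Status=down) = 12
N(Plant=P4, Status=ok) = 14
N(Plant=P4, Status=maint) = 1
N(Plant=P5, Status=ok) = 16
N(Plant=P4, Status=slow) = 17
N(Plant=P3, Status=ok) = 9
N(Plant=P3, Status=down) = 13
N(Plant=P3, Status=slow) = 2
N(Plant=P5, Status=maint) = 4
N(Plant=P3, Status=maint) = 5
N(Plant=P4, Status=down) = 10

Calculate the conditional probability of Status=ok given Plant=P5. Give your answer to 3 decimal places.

Total with Plant=P5: 16 + 17 + 12 + 4 = 49.
P(Status=ok | Plant=P5) = 16/49 = 0.327.

0.327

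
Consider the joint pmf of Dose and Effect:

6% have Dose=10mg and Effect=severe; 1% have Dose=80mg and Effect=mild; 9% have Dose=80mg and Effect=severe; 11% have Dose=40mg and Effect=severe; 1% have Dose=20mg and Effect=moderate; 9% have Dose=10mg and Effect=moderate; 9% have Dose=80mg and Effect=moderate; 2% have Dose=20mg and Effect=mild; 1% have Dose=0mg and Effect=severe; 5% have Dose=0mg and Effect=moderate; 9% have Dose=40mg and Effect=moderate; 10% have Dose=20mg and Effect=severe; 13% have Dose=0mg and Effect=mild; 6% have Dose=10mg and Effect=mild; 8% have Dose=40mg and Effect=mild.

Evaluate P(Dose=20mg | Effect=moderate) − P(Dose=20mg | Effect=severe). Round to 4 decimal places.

P(Effect=moderate) = 0.05 + 0.09 + 0.01 + 0.09 + 0.09 = 0.33; P(Dose=20mg | Effect=moderate) = 0.01/0.33 = 0.03030.
P(Effect=severe) = 0.01 + 0.06 + 0.10 + 0.11 + 0.09 = 0.37; P(Dose=20mg | Effect=severe) = 0.10/0.37 = 0.27027.
Difference = -0.2400.

-0.2400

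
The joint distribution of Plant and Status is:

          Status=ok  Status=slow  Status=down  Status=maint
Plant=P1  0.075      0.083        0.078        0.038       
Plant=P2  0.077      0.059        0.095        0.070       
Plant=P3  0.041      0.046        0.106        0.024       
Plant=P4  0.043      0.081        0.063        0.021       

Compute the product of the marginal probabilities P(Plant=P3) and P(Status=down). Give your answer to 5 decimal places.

0.07421

P(Plant=P3) = 0.041 + 0.046 + 0.106 + 0.024 = 0.217.
P(Status=down) = 0.078 + 0.095 + 0.106 + 0.063 = 0.342.
Product: 0.217 × 0.342 = 0.07421.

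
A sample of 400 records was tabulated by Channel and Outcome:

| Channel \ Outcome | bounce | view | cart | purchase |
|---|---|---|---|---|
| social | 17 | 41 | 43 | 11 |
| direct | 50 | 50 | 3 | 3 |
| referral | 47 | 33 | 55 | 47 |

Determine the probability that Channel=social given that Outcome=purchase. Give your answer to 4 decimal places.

0.1803

Total with Outcome=purchase: 11 + 3 + 47 = 61.
P(Channel=social | Outcome=purchase) = 11/61 = 0.1803.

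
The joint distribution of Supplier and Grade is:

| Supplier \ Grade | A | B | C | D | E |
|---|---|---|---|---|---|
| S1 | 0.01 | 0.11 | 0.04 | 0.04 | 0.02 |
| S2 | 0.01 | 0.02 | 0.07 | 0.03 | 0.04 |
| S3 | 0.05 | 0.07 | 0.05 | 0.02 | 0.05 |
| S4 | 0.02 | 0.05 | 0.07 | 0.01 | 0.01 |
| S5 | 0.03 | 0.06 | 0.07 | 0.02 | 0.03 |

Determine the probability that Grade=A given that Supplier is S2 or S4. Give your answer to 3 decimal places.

0.091

P(Supplier=S2) = 0.01 + 0.02 + 0.07 + 0.03 + 0.04 = 0.17.
P(Supplier=S4) = 0.02 + 0.05 + 0.07 + 0.01 + 0.01 = 0.16.
P(Supplier ∈ {S2, S4}) = 0.17 + 0.16 = 0.33; P(Grade=A, Supplier ∈ {S2, S4}) = 0.01 + 0.02 = 0.03.
P(Grade=A | Supplier ∈ {S2, S4}) = 0.03/0.33 = 0.091.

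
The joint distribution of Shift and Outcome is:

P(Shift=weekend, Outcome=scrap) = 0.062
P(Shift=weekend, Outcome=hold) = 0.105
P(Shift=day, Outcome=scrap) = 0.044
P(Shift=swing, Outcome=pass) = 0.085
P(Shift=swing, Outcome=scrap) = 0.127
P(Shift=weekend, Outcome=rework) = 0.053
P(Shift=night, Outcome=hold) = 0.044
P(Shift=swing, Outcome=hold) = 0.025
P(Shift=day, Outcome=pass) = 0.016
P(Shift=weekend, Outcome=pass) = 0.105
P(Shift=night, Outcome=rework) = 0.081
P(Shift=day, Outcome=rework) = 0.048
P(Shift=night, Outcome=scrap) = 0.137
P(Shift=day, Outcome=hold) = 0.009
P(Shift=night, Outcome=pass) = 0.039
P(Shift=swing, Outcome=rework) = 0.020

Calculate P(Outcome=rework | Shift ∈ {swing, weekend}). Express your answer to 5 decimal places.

P(Shift=swing) = 0.085 + 0.020 + 0.127 + 0.025 = 0.257.
P(Shift=weekend) = 0.105 + 0.053 + 0.062 + 0.105 = 0.325.
P(Shift ∈ {swing, weekend}) = 0.257 + 0.325 = 0.582; P(Outcome=rework, Shift ∈ {swing, weekend}) = 0.020 + 0.053 = 0.073.
P(Outcome=rework | Shift ∈ {swing, weekend}) = 0.073/0.582 = 0.12543.

0.12543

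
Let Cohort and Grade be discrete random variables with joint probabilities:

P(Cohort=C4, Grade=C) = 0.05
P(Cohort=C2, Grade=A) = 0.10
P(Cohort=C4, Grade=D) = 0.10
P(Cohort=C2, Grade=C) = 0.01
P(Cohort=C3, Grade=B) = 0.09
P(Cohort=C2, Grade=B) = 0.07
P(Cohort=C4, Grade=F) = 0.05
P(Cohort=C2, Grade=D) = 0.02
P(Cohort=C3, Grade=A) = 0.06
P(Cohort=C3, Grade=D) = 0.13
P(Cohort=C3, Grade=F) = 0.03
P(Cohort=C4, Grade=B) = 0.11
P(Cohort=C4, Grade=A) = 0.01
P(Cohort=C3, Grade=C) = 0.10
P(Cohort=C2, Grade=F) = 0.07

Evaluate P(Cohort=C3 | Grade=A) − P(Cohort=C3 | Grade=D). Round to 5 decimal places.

P(Grade=A) = 0.10 + 0.06 + 0.01 = 0.17; P(Cohort=C3 | Grade=A) = 0.06/0.17 = 0.352941.
P(Grade=D) = 0.02 + 0.13 + 0.10 = 0.25; P(Cohort=C3 | Grade=D) = 0.13/0.25 = 0.520000.
Difference = -0.16706.

-0.16706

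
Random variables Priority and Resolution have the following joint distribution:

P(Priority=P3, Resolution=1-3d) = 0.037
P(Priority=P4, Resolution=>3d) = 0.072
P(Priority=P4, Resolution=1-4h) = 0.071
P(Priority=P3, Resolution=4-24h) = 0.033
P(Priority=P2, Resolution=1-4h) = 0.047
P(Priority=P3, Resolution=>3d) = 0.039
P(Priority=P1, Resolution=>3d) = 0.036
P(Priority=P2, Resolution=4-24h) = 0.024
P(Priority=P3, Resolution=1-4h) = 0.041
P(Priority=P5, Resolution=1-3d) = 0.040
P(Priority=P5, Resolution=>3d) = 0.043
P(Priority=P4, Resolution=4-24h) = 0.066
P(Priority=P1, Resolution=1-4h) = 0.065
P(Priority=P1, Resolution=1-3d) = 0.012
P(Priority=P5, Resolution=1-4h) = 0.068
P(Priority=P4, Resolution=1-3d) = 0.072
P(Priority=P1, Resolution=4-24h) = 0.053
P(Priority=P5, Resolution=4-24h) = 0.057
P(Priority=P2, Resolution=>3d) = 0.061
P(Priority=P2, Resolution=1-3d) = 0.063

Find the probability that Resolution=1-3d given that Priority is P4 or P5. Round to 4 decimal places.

0.2290

P(Priority=P4) = 0.071 + 0.066 + 0.072 + 0.072 = 0.281.
P(Priority=P5) = 0.068 + 0.057 + 0.040 + 0.043 = 0.208.
P(Priority ∈ {P4, P5}) = 0.281 + 0.208 = 0.489; P(Resolution=1-3d, Priority ∈ {P4, P5}) = 0.072 + 0.040 = 0.112.
P(Resolution=1-3d | Priority ∈ {P4, P5}) = 0.112/0.489 = 0.2290.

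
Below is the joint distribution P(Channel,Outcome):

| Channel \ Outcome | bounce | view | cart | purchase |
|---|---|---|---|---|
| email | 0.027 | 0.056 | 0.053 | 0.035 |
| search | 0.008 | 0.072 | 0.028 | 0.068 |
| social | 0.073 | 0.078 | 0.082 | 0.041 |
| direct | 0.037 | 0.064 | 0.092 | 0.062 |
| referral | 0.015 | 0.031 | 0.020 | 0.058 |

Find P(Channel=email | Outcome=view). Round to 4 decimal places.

0.1860

P(Outcome=view) = 0.056 + 0.072 + 0.078 + 0.064 + 0.031 = 0.301.
P(Channel=email | Outcome=view) = 0.056/0.301 = 0.1860.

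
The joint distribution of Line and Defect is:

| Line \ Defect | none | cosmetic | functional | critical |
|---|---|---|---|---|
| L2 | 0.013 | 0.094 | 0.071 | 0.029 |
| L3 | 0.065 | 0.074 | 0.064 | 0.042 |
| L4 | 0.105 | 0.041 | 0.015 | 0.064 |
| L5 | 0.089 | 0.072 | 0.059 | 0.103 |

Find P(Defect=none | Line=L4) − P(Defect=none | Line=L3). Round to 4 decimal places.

0.2014

P(Line=L4) = 0.105 + 0.041 + 0.015 + 0.064 = 0.225; P(Defect=none | Line=L4) = 0.105/0.225 = 0.46667.
P(Line=L3) = 0.065 + 0.074 + 0.064 + 0.042 = 0.245; P(Defect=none | Line=L3) = 0.065/0.245 = 0.26531.
Difference = 0.2014.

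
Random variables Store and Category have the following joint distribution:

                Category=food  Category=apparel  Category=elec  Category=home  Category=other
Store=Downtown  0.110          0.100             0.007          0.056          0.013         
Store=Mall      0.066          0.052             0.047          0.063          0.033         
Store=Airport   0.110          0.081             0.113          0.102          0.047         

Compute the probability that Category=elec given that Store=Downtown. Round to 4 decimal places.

0.0245

P(Store=Downtown) = 0.110 + 0.100 + 0.007 + 0.056 + 0.013 = 0.286.
P(Category=elec | Store=Downtown) = 0.007/0.286 = 0.0245.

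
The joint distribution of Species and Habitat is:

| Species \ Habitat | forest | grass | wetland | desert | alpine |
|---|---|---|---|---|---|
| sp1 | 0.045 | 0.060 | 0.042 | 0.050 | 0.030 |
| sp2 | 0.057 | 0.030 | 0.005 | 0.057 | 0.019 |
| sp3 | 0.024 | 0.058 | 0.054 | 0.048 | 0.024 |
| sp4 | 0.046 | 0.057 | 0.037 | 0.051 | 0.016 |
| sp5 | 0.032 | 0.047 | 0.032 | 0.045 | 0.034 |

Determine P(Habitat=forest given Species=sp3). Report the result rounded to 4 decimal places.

0.1154

P(Species=sp3) = 0.024 + 0.058 + 0.054 + 0.048 + 0.024 = 0.208.
P(Habitat=forest | Species=sp3) = 0.024/0.208 = 0.1154.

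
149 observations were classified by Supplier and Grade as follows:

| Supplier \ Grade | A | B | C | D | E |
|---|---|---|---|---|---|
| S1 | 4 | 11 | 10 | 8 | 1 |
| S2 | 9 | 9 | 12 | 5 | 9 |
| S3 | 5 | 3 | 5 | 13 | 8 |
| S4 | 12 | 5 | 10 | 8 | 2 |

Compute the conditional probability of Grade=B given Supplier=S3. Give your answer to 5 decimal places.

0.08824

Total with Supplier=S3: 5 + 3 + 5 + 13 + 8 = 34.
P(Grade=B | Supplier=S3) = 3/34 = 0.08824.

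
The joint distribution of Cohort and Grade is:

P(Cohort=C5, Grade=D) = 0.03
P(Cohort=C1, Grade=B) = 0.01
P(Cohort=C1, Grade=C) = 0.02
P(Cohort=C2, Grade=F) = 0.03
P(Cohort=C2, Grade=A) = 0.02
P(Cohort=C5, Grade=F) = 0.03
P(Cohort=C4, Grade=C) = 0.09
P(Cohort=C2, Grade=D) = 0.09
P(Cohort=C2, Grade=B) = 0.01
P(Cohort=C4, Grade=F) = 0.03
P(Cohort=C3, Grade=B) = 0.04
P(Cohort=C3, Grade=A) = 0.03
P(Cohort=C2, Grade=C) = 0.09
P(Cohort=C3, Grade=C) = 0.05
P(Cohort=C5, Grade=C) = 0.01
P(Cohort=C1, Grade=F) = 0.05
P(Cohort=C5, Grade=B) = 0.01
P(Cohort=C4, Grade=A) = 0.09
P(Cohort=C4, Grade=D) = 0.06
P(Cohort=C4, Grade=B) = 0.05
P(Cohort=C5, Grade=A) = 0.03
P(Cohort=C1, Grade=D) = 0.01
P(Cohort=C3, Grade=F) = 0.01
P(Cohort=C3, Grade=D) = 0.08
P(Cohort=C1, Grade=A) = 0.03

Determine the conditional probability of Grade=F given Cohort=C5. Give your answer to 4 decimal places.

0.2727

P(Cohort=C5) = 0.03 + 0.01 + 0.01 + 0.03 + 0.03 = 0.11.
P(Grade=F | Cohort=C5) = 0.03/0.11 = 0.2727.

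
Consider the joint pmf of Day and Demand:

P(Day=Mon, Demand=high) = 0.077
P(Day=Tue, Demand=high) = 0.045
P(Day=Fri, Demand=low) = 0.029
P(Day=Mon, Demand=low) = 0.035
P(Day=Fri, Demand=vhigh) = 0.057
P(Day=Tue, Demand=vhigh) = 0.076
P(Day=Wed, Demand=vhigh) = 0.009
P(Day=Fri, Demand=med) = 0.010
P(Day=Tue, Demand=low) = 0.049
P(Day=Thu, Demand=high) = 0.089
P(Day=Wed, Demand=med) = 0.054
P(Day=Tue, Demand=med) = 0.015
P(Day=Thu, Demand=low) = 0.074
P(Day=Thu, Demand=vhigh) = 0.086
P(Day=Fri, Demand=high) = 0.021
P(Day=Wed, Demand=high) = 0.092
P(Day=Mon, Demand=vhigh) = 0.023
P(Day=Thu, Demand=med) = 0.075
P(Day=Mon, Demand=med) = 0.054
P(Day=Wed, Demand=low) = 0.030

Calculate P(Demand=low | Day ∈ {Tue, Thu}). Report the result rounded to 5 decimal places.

0.24165

P(Day=Tue) = 0.049 + 0.015 + 0.045 + 0.076 = 0.185.
P(Day=Thu) = 0.074 + 0.075 + 0.089 + 0.086 = 0.324.
P(Day ∈ {Tue, Thu}) = 0.185 + 0.324 = 0.509; P(Demand=low, Day ∈ {Tue, Thu}) = 0.049 + 0.074 = 0.123.
P(Demand=low | Day ∈ {Tue, Thu}) = 0.123/0.509 = 0.24165.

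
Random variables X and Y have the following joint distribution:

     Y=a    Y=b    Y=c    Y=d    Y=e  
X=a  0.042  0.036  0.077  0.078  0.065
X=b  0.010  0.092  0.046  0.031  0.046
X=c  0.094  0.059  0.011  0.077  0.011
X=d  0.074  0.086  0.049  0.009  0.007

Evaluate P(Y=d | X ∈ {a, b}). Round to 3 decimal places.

P(X=a) = 0.042 + 0.036 + 0.077 + 0.078 + 0.065 = 0.298.
P(X=b) = 0.010 + 0.092 + 0.046 + 0.031 + 0.046 = 0.225.
P(X ∈ {a, b}) = 0.298 + 0.225 = 0.523; P(Y=d, X ∈ {a, b}) = 0.078 + 0.031 = 0.109.
P(Y=d | X ∈ {a, b}) = 0.109/0.523 = 0.208.

0.208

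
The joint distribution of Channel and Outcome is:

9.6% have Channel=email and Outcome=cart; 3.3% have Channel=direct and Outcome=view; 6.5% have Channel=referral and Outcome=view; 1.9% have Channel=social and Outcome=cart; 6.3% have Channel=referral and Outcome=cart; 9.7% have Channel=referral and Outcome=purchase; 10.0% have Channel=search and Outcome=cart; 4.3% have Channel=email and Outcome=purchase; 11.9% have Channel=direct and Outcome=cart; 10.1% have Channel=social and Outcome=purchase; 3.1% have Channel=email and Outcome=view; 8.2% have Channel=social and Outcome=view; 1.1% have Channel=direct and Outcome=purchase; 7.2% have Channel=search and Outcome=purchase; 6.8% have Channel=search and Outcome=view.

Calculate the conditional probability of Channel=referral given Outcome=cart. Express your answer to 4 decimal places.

0.1587

P(Outcome=cart) = 0.096 + 0.100 + 0.019 + 0.119 + 0.063 = 0.397.
P(Channel=referral | Outcome=cart) = 0.063/0.397 = 0.1587.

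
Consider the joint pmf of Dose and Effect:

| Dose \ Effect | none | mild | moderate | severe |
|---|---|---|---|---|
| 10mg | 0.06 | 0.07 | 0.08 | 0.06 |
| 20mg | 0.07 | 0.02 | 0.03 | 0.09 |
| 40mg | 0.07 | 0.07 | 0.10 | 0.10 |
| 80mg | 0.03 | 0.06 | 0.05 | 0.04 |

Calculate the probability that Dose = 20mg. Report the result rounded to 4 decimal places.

0.2100

P(Dose=20mg) = 0.07 + 0.02 + 0.03 + 0.09 = 0.21.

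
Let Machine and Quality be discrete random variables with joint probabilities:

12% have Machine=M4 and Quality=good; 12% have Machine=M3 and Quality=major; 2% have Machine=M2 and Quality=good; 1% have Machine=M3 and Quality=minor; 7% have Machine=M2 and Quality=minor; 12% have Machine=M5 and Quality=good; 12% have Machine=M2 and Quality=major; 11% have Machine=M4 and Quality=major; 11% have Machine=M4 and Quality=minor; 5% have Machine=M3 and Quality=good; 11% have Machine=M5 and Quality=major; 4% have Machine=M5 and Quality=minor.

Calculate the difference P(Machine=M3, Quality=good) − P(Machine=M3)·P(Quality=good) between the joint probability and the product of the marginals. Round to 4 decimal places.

-0.0058

P(Machine=M3) = 0.05 + 0.01 + 0.12 = 0.18.
P(Quality=good) = 0.02 + 0.05 + 0.12 + 0.12 = 0.31.
P(Machine=M3, Quality=good) − P(Machine=M3)P(Quality=good) = 0.05 − 0.18×0.31 = -0.0058.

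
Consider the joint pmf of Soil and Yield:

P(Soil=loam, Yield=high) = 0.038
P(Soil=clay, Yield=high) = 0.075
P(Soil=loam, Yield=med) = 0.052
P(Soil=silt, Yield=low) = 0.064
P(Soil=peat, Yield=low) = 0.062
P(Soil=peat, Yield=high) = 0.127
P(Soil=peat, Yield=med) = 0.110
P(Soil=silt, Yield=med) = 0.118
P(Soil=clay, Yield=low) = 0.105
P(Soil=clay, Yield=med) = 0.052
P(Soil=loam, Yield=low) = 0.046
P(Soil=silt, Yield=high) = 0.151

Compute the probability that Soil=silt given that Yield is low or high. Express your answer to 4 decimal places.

0.3219

P(Yield=low) = 0.046 + 0.105 + 0.064 + 0.062 = 0.277.
P(Yield=high) = 0.038 + 0.075 + 0.151 + 0.127 = 0.391.
P(Yield ∈ {low, high}) = 0.277 + 0.391 = 0.668; P(Soil=silt, Yield ∈ {low, high}) = 0.064 + 0.151 = 0.215.
P(Soil=silt | Yield ∈ {low, high}) = 0.215/0.668 = 0.3219.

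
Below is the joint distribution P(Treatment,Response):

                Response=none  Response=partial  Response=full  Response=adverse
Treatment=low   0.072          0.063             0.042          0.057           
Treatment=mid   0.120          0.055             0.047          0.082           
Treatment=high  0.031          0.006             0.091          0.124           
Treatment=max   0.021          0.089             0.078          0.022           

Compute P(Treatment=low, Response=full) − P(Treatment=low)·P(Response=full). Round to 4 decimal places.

-0.0184

P(Treatment=low) = 0.072 + 0.063 + 0.042 + 0.057 = 0.234.
P(Response=full) = 0.042 + 0.047 + 0.091 + 0.078 = 0.258.
P(Treatment=low, Response=full) − P(Treatment=low)P(Response=full) = 0.042 − 0.234×0.258 = -0.0184.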